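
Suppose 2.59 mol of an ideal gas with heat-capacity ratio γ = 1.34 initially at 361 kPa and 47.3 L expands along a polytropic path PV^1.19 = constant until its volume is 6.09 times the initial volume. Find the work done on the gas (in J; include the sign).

-26100 J

T₁ = P₁V₁/(nR) = 361×47.3/(2.59×8.314) = 793 K.
Polytropic n=1.19: T₂ = T₁(V₁/V₂)^(n−1) = 793×(0.164)^0.19 = 563 K; P₂ = P₁(V₁/V₂)^n = 42.1 kPa.
W = (P₁V₁−P₂V₂)/(n−1) = (361×47.3−42.1×288)/0.19 = 26100 J.
Work done on the gas = −W_by = -26100 J.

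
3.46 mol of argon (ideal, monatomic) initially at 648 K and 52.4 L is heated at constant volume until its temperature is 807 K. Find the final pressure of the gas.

443 kPa

P₁ = nRT₁/V₁ = 3.46×8.314×648/52.4 = 356 kPa.
Isochoric: V stays 52.4 L; P/T = const ⇒ T₂ = 807 K, P₂ = 443 kPa.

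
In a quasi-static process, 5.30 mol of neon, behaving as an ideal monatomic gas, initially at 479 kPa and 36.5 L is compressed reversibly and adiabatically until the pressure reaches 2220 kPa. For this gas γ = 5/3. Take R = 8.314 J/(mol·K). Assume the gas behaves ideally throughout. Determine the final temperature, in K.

T₁ = P₁V₁/(nR) = 479×36.5/(5.30×8.314) = 397 K.
Adiabatic: T₂/T₁ = (P₂/P₁)^((γ−1)/γ) ⇒ T₂ = 397×(4.63)^0.400 = 733 K; V₂ = 14.5 L.

733 K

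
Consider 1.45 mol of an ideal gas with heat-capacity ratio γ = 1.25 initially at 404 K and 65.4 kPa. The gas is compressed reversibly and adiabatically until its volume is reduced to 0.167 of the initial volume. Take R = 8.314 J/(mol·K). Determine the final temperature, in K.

632 K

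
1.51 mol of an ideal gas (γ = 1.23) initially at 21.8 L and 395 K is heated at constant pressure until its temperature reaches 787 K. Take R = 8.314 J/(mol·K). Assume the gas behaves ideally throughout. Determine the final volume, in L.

P₁ = nRT₁/V₁ = 1.51×8.314×395/21.8 = 227 kPa.
Isobaric: P stays 227 kPa; V/T = const ⇒ T₂ = 787 K, V₂ = 43.4 L.

43.4 L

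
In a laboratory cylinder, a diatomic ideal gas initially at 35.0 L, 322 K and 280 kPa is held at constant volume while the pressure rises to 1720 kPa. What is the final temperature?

Isochoric: V stays 35.0 L; P/T = const ⇒ T₂ = 1980 K, P₂ = 1720 kPa.

1980 K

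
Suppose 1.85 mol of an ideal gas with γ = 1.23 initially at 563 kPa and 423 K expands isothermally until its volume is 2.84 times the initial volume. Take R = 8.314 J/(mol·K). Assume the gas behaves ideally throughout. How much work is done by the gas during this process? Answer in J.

6790 J

V₁ = nRT₁/P₁ = 1.85×8.314×423/563 = 11.6 L.
Isothermal: T stays 423 K; PV = const ⇒ V₂ = 32.8 L, P₂ = 198 kPa.
W = nRT ln(V₂/V₁) = 1.85×8.314×423×ln(2.84) = 6790 J.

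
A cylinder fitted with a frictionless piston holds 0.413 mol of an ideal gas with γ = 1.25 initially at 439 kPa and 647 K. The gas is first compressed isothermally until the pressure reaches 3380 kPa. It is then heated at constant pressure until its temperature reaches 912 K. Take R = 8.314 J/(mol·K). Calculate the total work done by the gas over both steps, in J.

-3620 J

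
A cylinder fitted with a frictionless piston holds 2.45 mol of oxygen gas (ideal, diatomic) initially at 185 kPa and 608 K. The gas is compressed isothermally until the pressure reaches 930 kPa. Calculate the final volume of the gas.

V₁ = nRT₁/P₁ = 2.45×8.314×608/185 = 66.9 L.
Isothermal: T stays 608 K; PV = const ⇒ V₂ = 13.3 L, P₂ = 930 kPa.

13.3 L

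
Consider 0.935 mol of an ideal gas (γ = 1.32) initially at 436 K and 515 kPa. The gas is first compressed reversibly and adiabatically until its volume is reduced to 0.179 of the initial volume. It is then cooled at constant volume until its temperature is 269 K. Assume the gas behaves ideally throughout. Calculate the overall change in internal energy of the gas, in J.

V₁ = nRT₁/P₁ = 0.935×8.314×436/515 = 6.58 L.
Step 1 — Adiabatic: TV^(γ−1) = const ⇒ T₂ = 436×(5.59)^0.320 = 756 K; PV^γ = const ⇒ P₂ = 4990 kPa.
ΔU = nCvΔT = 0.935×26.0×(756−436) = 7780 J.
Q = 0 for an adiabatic process, so W = −ΔU = -7780 J.
State after step 1: P = 4990 kPa, V = 1.18 L, T = 756 K.
Step 2 — Isochoric: V stays 1.18 L; P/T = const ⇒ T₂ = 269 K, P₂ = 1780 kPa.
W = 0 (no volume change).
ΔU = nCvΔT = 0.935×26.0×(269−756) = -11800 J.
Q = ΔU = -11800 J.
Net over both steps: W = -7780 J, Q = -11800 J, ΔU = -4060 J.

-4060 J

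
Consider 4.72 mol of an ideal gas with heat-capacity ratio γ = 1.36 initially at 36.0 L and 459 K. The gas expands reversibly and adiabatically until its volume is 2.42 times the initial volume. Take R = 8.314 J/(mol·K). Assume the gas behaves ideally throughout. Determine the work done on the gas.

P₁ = nRT₁/V₁ = 4.72×8.314×459/36.0 = 500 kPa.
Adiabatic: TV^(γ−1) = const ⇒ T₂ = 459×(0.413)^0.360 = 334 K; PV^γ = const ⇒ P₂ = 150 kPa.
ΔU = nCvΔT = 4.72×23.1×(334−459) = -13600 J.
Q = 0 for an adiabatic process, so W = −ΔU = 13600 J.
Work done on the gas = −W_by = -13600 J.

-13600 J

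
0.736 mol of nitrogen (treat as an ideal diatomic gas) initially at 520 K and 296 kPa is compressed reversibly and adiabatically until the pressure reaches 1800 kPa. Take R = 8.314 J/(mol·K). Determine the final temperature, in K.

V₁ = nRT₁/P₁ = 0.736×8.314×520/296 = 10.7 L.
Adiabatic: T₂/T₁ = (P₂/P₁)^((γ−1)/γ) ⇒ T₂ = 520×(6.08)^0.286 = 871 K; V₂ = 2.96 L.

871 K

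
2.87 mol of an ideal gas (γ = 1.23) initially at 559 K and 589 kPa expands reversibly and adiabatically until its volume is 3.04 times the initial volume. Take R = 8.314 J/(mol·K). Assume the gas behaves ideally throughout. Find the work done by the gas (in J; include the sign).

V₁ = nRT₁/P₁ = 2.87×8.314×559/589 = 22.6 L.
Adiabatic: TV^(γ−1) = const ⇒ T₂ = 559×(0.329)^0.230 = 433 K; PV^γ = const ⇒ P₂ = 150 kPa.
ΔU = nCvΔT = 2.87×36.1×(433−559) = -13100 J.
Q = 0 for an adiabatic process, so W = −ΔU = 13100 J.

13100 J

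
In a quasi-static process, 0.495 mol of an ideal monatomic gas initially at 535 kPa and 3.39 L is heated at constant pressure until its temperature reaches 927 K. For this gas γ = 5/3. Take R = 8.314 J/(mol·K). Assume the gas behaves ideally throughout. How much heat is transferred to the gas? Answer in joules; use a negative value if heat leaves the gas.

5000 J

T₁ = P₁V₁/(nR) = 535×3.39/(0.495×8.314) = 441 K.
Isobaric: P stays 535 kPa; V/T = const ⇒ T₂ = 927 K, V₂ = 7.13 L.
W = PΔV = 535×(7.13−3.39) kPa·L = 2000 J.
ΔU = nCvΔT = 0.495×12.5×(927−441) = 3000 J.
Q = ΔU + W = nCpΔT = 5000 J.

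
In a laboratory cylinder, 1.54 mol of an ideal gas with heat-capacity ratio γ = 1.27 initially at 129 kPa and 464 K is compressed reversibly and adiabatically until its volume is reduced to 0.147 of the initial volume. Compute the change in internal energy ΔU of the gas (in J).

V₁ = nRT₁/P₁ = 1.54×8.314×464/129 = 46.1 L.
Adiabatic: TV^(γ−1) = const ⇒ T₂ = 464×(6.80)^0.270 = 779 K; PV^γ = const ⇒ P₂ = 1470 kPa.
For an ideal gas ΔU = nCvΔT with Cv = R/(γ−1) = 30.8 J/(mol·K).
ΔU = 1.54×30.8×(779−464) = 14900 J.

14900 J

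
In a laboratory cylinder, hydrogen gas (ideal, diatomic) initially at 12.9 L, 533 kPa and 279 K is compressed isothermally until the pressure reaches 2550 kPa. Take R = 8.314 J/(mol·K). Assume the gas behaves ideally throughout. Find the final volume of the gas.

Isothermal: T stays 279 K; PV = const ⇒ V₂ = 2.70 L, P₂ = 2550 kPa.

2.70 L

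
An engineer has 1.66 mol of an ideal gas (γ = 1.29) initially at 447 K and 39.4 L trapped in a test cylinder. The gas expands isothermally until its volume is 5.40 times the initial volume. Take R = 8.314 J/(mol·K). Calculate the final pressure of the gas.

P₁ = nRT₁/V₁ = 1.66×8.314×447/39.4 = 157 kPa.
Isothermal: T stays 447 K; PV = const ⇒ V₂ = 213 L, P₂ = 29.0 kPa.

29.0 kPa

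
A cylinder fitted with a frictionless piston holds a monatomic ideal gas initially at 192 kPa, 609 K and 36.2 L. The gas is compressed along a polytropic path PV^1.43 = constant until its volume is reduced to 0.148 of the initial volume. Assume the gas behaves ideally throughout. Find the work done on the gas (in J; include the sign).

20600 J

n = P₁V₁/(RT₁) = 192×36.2/(8.314×609) = 1.37 mol.
Polytropic n=1.43: T₂ = T₁(V₁/V₂)^(n−1) = 609×(6.76)^0.43 = 1380 K; P₂ = P₁(V₁/V₂)^n = 2950 kPa.
W = (P₁V₁−P₂V₂)/(n−1) = (192×36.2−2950×5.36)/0.43 = -20600 J.
Work done on the gas = −W_by = 20600 J.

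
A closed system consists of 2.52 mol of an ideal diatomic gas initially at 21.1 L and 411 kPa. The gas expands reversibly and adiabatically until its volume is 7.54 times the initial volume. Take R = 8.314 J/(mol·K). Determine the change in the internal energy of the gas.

-12000 J

T₁ = P₁V₁/(nR) = 411×21.1/(2.52×8.314) = 414 K.
Adiabatic: TV^(γ−1) = const ⇒ T₂ = 414×(0.133)^0.400 = 184 K; PV^γ = const ⇒ P₂ = 24.3 kPa.
For an ideal gas ΔU = nCvΔT with Cv = (5/2)R = 20.8 J/(mol·K).
ΔU = 2.52×20.8×(184−414) = -12000 J.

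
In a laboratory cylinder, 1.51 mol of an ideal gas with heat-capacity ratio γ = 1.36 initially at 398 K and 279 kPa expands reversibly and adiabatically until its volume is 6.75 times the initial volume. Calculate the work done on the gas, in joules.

-6900 J

V₁ = nRT₁/P₁ = 1.51×8.314×398/279 = 17.9 L.
Adiabatic: TV^(γ−1) = const ⇒ T₂ = 398×(0.148)^0.360 = 200 K; PV^γ = const ⇒ P₂ = 20.8 kPa.
ΔU = nCvΔT = 1.51×23.1×(200−398) = -6900 J.
Q = 0 for an adiabatic process, so W = −ΔU = 6900 J.
Work done on the gas = −W_by = -6900 J.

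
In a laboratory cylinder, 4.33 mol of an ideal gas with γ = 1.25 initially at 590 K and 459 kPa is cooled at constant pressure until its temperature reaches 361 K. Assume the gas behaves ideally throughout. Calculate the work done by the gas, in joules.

-8240 J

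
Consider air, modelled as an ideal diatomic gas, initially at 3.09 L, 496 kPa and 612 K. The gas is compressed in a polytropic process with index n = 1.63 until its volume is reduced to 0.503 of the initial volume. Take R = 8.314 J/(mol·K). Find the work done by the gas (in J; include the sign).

n = P₁V₁/(RT₁) = 496×3.09/(8.314×612) = 0.301 mol.
Polytropic n=1.63: T₂ = T₁(V₁/V₂)^(n−1) = 612×(1.99)^0.63 = 944 K; P₂ = P₁(V₁/V₂)^n = 1520 kPa.
W = (P₁V₁−P₂V₂)/(n−1) = (496×3.09−1520×1.55)/0.63 = -1320 J.

-1320 J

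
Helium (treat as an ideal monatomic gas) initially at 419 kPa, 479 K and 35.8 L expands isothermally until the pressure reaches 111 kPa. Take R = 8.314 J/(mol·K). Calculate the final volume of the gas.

135 L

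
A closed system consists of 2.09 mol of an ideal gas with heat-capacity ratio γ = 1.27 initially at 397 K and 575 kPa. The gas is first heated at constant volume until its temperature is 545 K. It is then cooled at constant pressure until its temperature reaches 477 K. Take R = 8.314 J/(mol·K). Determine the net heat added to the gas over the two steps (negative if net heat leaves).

V₁ = nRT₁/P₁ = 2.09×8.314×397/575 = 12.0 L.
Step 1 — Isochoric: V stays 12.0 L; P/T = const ⇒ T₂ = 545 K, P₂ = 789 kPa.
W = 0 (no volume change).
ΔU = nCvΔT = 2.09×30.8×(545−397) = 9520 J.
Q = ΔU = 9520 J.
State after step 1: P = 789 kPa, V = 12.0 L, T = 545 K.
Step 2 — Isobaric: P stays 789 kPa; V/T = const ⇒ T₂ = 477 K, V₂ = 10.5 L.
W = PΔV = 789×(10.5−12.0) kPa·L = -1180 J.
ΔU = nCvΔT = 2.09×30.8×(477−545) = -4380 J.
Q = ΔU + W = nCpΔT = -5560 J.
Net over both steps: W = -1180 J, Q = 3970 J, ΔU = 5150 J.

3970 J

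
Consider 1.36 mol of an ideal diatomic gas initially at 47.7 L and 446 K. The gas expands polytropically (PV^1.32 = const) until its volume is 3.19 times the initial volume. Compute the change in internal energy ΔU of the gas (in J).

-3910 J

P₁ = nRT₁/V₁ = 1.36×8.314×446/47.7 = 106 kPa.
Polytropic n=1.32: T₂ = T₁(V₁/V₂)^(n−1) = 446×(0.313)^0.32 = 308 K; P₂ = P₁(V₁/V₂)^n = 22.9 kPa.
For an ideal gas ΔU = nCvΔT with Cv = (5/2)R = 20.8 J/(mol·K).
ΔU = 1.36×20.8×(308−446) = -3910 J.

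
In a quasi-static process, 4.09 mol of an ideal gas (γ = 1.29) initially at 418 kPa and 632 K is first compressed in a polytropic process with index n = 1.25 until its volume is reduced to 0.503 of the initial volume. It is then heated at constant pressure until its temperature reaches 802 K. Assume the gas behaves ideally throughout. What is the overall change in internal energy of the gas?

19900 J

V₁ = nRT₁/P₁ = 4.09×8.314×632/418 = 51.4 L.
Step 1 — Polytropic n=1.25: T₂ = T₁(V₁/V₂)^(n−1) = 632×(1.99)^0.25 = 750 K; P₂ = P₁(V₁/V₂)^n = 987 kPa.
W = (P₁V₁−P₂V₂)/(n−1) = (418×51.4−987×25.9)/0.25 = -16100 J.
ΔU = nCvΔT = 4.09×28.7×(750−632) = 13900 J.
Q = ΔU + W = -2220 J.
State after step 1: P = 987 kPa, V = 25.9 L, T = 750 K.
Step 2 — Isobaric: P stays 987 kPa; V/T = const ⇒ T₂ = 802 K, V₂ = 27.6 L.
W = PΔV = 987×(27.6−25.9) kPa·L = 1750 J.
ΔU = nCvΔT = 4.09×28.7×(802−750) = 6040 J.
Q = ΔU + W = nCpΔT = 7800 J.
Net over both steps: W = -14400 J, Q = 5570 J, ΔU = 19900 J.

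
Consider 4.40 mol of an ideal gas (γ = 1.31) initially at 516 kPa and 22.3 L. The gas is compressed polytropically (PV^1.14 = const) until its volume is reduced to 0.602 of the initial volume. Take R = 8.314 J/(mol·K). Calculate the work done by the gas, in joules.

T₁ = P₁V₁/(nR) = 516×22.3/(4.40×8.314) = 315 K.
Polytropic n=1.14: T₂ = T₁(V₁/V₂)^(n−1) = 315×(1.66)^0.14 = 338 K; P₂ = P₁(V₁/V₂)^n = 920 kPa.
W = (P₁V₁−P₂V₂)/(n−1) = (516×22.3−920×13.4)/0.14 = -6050 J.

-6050 J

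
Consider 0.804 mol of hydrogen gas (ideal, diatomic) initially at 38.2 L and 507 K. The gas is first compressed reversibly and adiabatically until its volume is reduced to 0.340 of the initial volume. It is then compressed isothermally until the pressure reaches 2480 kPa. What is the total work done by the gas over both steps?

-14100 J

P₁ = nRT₁/V₁ = 0.804×8.314×507/38.2 = 88.7 kPa.
Step 1 — Adiabatic: TV^(γ−1) = const ⇒ T₂ = 507×(2.94)^0.400 = 781 K; PV^γ = const ⇒ P₂ = 402 kPa.
ΔU = nCvΔT = 0.804×20.8×(781−507) = 4570 J.
Q = 0 for an adiabatic process, so W = −ΔU = -4570 J.
State after step 1: P = 402 kPa, V = 13.0 L, T = 781 K.
Step 2 — Isothermal: T stays 781 K; PV = const ⇒ V₂ = 2.10 L, P₂ = 2480 kPa.
ΔU = 0 (ideal gas, T constant).
W = nRT ln(V₂/V₁) = 0.804×8.314×781×ln(0.162) = -9500 J.
Q = ΔU + W = -9500 J.
Net over both steps: W = -14100 J, Q = -9500 J, ΔU = 4570 J.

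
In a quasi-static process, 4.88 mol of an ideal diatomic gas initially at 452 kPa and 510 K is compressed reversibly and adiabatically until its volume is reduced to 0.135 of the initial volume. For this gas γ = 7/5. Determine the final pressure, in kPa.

V₁ = nRT₁/P₁ = 4.88×8.314×510/452 = 45.8 L.
Adiabatic: TV^(γ−1) = const ⇒ T₂ = 510×(7.41)^0.400 = 1140 K; PV^γ = const ⇒ P₂ = 7460 kPa.

7460 kPa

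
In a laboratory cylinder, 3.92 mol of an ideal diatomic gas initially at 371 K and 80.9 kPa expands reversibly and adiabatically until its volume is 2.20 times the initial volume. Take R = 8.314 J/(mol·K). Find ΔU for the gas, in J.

V₁ = nRT₁/P₁ = 3.92×8.314×371/80.9 = 149 L.
Adiabatic: TV^(γ−1) = const ⇒ T₂ = 371×(0.455)^0.400 = 271 K; PV^γ = const ⇒ P₂ = 26.8 kPa.
For an ideal gas ΔU = nCvΔT with Cv = (5/2)R = 20.8 J/(mol·K).
ΔU = 3.92×20.8×(271−371) = -8180 J.

-8180 J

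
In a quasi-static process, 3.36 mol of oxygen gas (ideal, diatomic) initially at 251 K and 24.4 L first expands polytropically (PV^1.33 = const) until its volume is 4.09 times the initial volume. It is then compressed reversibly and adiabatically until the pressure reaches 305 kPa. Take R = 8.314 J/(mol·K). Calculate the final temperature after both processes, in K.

P₁ = nRT₁/V₁ = 3.36×8.314×251/24.4 = 287 kPa.
Step 1 — Polytropic n=1.33: T₂ = T₁(V₁/V₂)^(n−1) = 251×(0.244)^0.33 = 158 K; P₂ = P₁(V₁/V₂)^n = 44.1 kPa.
W = (P₁V₁−P₂V₂)/(n−1) = (287×24.4−44.1×99.8)/0.33 = 7900 J.
ΔU = nCvΔT = 3.36×20.8×(158−251) = -6520 J.
Q = ΔU + W = 1380 J.
State after step 1: P = 44.1 kPa, V = 99.8 L, T = 158 K.
Step 2 — Adiabatic: T₂/T₁ = (P₂/P₁)^((γ−1)/γ) ⇒ T₂ = 158×(6.91)^0.286 = 274 K; V₂ = 25.1 L.
ΔU = nCvΔT = 3.36×20.8×(274−158) = 8120 J.
Q = 0 for an adiabatic process, so W = −ΔU = -8120 J.
Net over both steps: W = -220 J, Q = 1380 J, ΔU = 1600 J.

274 K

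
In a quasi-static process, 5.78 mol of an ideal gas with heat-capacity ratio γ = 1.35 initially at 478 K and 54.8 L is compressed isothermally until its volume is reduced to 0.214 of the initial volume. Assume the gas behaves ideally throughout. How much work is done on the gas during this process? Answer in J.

P₁ = nRT₁/V₁ = 5.78×8.314×478/54.8 = 419 kPa.
Isothermal: T stays 478 K; PV = const ⇒ V₂ = 11.7 L, P₂ = 1960 kPa.
W = nRT ln(V₂/V₁) = 5.78×8.314×478×ln(0.214) = -35400 J.
Work done on the gas = −W_by = 35400 J.

35400 J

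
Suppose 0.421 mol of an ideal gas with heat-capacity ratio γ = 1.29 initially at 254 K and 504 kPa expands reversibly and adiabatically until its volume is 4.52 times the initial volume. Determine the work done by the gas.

1090 J

V₁ = nRT₁/P₁ = 0.421×8.314×254/504 = 1.76 L.
Adiabatic: TV^(γ−1) = const ⇒ T₂ = 254×(0.221)^0.290 = 164 K; PV^γ = const ⇒ P₂ = 72.0 kPa.
ΔU = nCvΔT = 0.421×28.7×(164−254) = -1090 J.
Q = 0 for an adiabatic process, so W = −ΔU = 1090 J.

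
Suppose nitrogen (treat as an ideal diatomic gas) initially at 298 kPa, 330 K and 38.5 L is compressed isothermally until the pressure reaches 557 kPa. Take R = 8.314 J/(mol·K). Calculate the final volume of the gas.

Isothermal: T stays 330 K; PV = const ⇒ V₂ = 20.6 L, P₂ = 557 kPa.

20.6 L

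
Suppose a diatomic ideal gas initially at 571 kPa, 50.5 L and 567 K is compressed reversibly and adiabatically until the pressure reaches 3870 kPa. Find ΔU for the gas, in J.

52500 J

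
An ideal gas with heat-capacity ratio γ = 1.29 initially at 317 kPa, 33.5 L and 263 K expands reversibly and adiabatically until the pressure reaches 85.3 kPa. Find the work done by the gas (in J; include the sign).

9360 J

n = P₁V₁/(RT₁) = 317×33.5/(8.314×263) = 4.86 mol.
Adiabatic: T₂/T₁ = (P₂/P₁)^((γ−1)/γ) ⇒ T₂ = 263×(0.269)^0.225 = 196 K; V₂ = 92.7 L.
ΔU = nCvΔT = 4.86×28.7×(196−263) = -9360 J.
Q = 0 for an adiabatic process, so W = −ΔU = 9360 J.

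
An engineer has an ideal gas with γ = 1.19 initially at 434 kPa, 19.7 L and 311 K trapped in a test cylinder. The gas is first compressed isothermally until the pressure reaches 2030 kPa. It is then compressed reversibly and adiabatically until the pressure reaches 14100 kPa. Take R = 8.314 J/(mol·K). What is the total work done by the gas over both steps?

n = P₁V₁/(RT₁) = 434×19.7/(8.314×311) = 3.31 mol.
Step 1 — Isothermal: T stays 311 K; PV = const ⇒ V₂ = 4.21 L, P₂ = 2030 kPa.
ΔU = 0 (ideal gas, T constant).
W = nRT ln(V₂/V₁) = 3.31×8.314×311×ln(0.214) = -13200 J.
Q = ΔU + W = -13200 J.
State after step 1: P = 2030 kPa, V = 4.21 L, T = 311 K.
Step 2 — Adiabatic: T₂/T₁ = (P₂/P₁)^((γ−1)/γ) ⇒ T₂ = 311×(6.95)^0.160 = 424 K; V₂ = 0.826 L.
ΔU = nCvΔT = 3.31×43.8×(424−311) = 16300 J.
Q = 0 for an adiabatic process, so W = −ΔU = -16300 J.
Net over both steps: W = -29500 J, Q = -13200 J, ΔU = 16300 J.

-29500 J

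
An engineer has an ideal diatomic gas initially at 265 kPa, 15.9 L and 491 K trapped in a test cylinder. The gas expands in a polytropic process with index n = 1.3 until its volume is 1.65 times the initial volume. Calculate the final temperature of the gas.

423 K

Polytropic n=1.3: T₂ = T₁(V₁/V₂)^(n−1) = 491×(0.606)^0.30 = 423 K; P₂ = P₁(V₁/V₂)^n = 138 kPa.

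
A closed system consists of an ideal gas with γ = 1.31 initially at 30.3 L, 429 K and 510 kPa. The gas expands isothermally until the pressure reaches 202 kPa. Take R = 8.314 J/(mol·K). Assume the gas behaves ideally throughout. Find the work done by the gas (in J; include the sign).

14300 J

n = P₁V₁/(RT₁) = 510×30.3/(8.314×429) = 4.33 mol.
Isothermal: T stays 429 K; PV = const ⇒ V₂ = 76.5 L, P₂ = 202 kPa.
W = nRT ln(V₂/V₁) = 4.33×8.314×429×ln(2.52) = 14300 J.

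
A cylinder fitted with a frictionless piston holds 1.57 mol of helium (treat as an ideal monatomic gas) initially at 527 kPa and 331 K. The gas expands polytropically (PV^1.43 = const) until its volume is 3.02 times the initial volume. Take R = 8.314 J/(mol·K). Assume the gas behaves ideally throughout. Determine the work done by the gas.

V₁ = nRT₁/P₁ = 1.57×8.314×331/527 = 8.20 L.
Polytropic n=1.43: T₂ = T₁(V₁/V₂)^(n−1) = 331×(0.331)^0.43 = 206 K; P₂ = P₁(V₁/V₂)^n = 108 kPa.
W = (P₁V₁−P₂V₂)/(n−1) = (527×8.20−108×24.8)/0.43 = 3800 J.

3800 J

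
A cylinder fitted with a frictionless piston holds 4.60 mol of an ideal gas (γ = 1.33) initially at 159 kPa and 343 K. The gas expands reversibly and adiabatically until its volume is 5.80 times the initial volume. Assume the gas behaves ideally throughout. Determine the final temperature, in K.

V₁ = nRT₁/P₁ = 4.60×8.314×343/159 = 82.5 L.
Adiabatic: TV^(γ−1) = const ⇒ T₂ = 343×(0.172)^0.330 = 192 K; PV^γ = const ⇒ P₂ = 15.3 kPa.

192 K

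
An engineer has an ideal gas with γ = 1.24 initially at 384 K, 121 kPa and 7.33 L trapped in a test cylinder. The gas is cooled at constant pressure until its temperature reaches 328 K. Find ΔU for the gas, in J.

n = P₁V₁/(RT₁) = 121×7.33/(8.314×384) = 0.278 mol.
Isobaric: P stays 121 kPa; V/T = const ⇒ T₂ = 328 K, V₂ = 6.26 L.
For an ideal gas ΔU = nCvΔT with Cv = R/(γ−1) = 34.6 J/(mol·K).
ΔU = 0.278×34.6×(328−384) = -539 J.

-539 J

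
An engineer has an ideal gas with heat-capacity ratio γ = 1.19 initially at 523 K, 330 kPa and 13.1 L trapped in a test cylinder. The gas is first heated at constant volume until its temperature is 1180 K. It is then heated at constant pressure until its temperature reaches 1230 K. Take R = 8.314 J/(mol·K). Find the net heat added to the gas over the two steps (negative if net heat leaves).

n = P₁V₁/(RT₁) = 330×13.1/(8.314×523) = 0.994 mol.
Step 1 — Isochoric: V stays 13.1 L; P/T = const ⇒ T₂ = 1180 K, P₂ = 745 kPa.
W = 0 (no volume change).
ΔU = nCvΔT = 0.994×43.8×(1180−523) = 28600 J.
Q = ΔU = 28600 J.
State after step 1: P = 745 kPa, V = 13.1 L, T = 1180 K.
Step 2 — Isobaric: P stays 745 kPa; V/T = const ⇒ T₂ = 1230 K, V₂ = 13.7 L.
W = PΔV = 745×(13.7−13.1) kPa·L = 413 J.
ΔU = nCvΔT = 0.994×43.8×(1230−1180) = 2180 J.
Q = ΔU + W = nCpΔT = 2590 J.
Net over both steps: W = 413 J, Q = 31200 J, ΔU = 30800 J.

31200 J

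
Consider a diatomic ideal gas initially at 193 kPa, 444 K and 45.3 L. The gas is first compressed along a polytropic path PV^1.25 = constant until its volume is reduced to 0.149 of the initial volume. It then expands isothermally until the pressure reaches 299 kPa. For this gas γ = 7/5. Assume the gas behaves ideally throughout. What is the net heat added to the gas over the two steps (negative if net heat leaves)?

19300 J

n = P₁V₁/(RT₁) = 193×45.3/(8.314×444) = 2.37 mol.
Step 1 — Polytropic n=1.25: T₂ = T₁(V₁/V₂)^(n−1) = 444×(6.71)^0.25 = 715 K; P₂ = P₁(V₁/V₂)^n = 2080 kPa.
W = (P₁V₁−P₂V₂)/(n−1) = (193×45.3−2080×6.75)/0.25 = -21300 J.
ΔU = nCvΔT = 2.37×20.8×(715−444) = 13300 J.
Q = ΔU + W = -7990 J.
State after step 1: P = 2080 kPa, V = 6.75 L, T = 715 K.
Step 2 — Isothermal: T stays 715 K; PV = const ⇒ V₂ = 47.1 L, P₂ = 299 kPa.
ΔU = 0 (ideal gas, T constant).
W = nRT ln(V₂/V₁) = 2.37×8.314×715×ln(6.97) = 27300 J.
Q = ΔU + W = 27300 J.
Net over both steps: W = 6010 J, Q = 19300 J, ΔU = 13300 J.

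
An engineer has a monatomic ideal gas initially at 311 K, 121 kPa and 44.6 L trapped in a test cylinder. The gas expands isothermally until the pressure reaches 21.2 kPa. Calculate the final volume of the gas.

255 L

Isothermal: T stays 311 K; PV = const ⇒ V₂ = 255 L, P₂ = 21.2 kPa.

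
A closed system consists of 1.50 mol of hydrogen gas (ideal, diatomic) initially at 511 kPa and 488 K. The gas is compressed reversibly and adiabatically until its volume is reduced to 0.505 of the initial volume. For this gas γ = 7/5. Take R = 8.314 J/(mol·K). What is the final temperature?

V₁ = nRT₁/P₁ = 1.50×8.314×488/511 = 11.9 L.
Adiabatic: TV^(γ−1) = const ⇒ T₂ = 488×(1.98)^0.400 = 641 K; PV^γ = const ⇒ P₂ = 1330 kPa.

641 K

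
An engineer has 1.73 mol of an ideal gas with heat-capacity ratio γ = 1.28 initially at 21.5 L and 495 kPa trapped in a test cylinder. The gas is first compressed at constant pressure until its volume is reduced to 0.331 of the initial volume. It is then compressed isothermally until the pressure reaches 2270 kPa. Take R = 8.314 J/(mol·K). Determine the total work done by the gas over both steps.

-12500 J

T₁ = P₁V₁/(nR) = 495×21.5/(1.73×8.314) = 740 K.
Step 1 — Isobaric: P stays 495 kPa; V/T = const ⇒ T₂ = 245 K, V₂ = 7.12 L.
W = PΔV = 495×(7.12−21.5) kPa·L = -7120 J.
ΔU = nCvΔT = 1.73×29.7×(245−740) = -25400 J.
Q = ΔU + W = nCpΔT = -32500 J.
State after step 1: P = 495 kPa, V = 7.12 L, T = 245 K.
Step 2 — Isothermal: T stays 245 K; PV = const ⇒ V₂ = 1.55 L, P₂ = 2270 kPa.
ΔU = 0 (ideal gas, T constant).
W = nRT ln(V₂/V₁) = 1.73×8.314×245×ln(0.218) = -5360 J.
Q = ΔU + W = -5360 J.
Net over both steps: W = -12500 J, Q = -37900 J, ΔU = -25400 J.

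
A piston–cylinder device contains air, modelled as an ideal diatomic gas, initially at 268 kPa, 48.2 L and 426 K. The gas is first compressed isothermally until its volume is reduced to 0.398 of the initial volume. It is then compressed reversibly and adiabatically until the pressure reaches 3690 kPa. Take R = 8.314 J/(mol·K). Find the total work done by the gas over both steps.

-32100 J

n = P₁V₁/(RT₁) = 268×48.2/(8.314×426) = 3.65 mol.
Step 1 — Isothermal: T stays 426 K; PV = const ⇒ V₂ = 19.2 L, P₂ = 673 kPa.
ΔU = 0 (ideal gas, T constant).
W = nRT ln(V₂/V₁) = 3.65×8.314×426×ln(0.398) = -11900 J.
Q = ΔU + W = -11900 J.
State after step 1: P = 673 kPa, V = 19.2 L, T = 426 K.
Step 2 — Adiabatic: T₂/T₁ = (P₂/P₁)^((γ−1)/γ) ⇒ T₂ = 426×(5.48)^0.286 = 693 K; V₂ = 5.69 L.
ΔU = nCvΔT = 3.65×20.8×(693−426) = 20200 J.
Q = 0 for an adiabatic process, so W = −ΔU = -20200 J.
Net over both steps: W = -32100 J, Q = -11900 J, ΔU = 20200 J.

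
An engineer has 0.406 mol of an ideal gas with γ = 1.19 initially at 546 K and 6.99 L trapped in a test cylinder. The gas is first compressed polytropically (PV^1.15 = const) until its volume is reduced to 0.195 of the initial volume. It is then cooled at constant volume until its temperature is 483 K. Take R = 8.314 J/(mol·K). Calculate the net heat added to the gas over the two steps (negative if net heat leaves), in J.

-4530 J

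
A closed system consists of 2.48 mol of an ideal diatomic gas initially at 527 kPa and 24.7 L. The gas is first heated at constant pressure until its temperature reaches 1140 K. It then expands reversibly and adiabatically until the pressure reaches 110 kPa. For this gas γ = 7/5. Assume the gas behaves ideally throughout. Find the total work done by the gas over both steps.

31700 J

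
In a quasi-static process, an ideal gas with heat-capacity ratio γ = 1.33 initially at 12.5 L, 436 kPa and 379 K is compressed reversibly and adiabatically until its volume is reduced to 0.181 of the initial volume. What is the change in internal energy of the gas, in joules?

n = P₁V₁/(RT₁) = 436×12.5/(8.314×379) = 1.73 mol.
Adiabatic: TV^(γ−1) = const ⇒ T₂ = 379×(5.52)^0.330 = 666 K; PV^γ = const ⇒ P₂ = 4230 kPa.
For an ideal gas ΔU = nCvΔT with Cv = R/(γ−1) = 25.2 J/(mol·K).
ΔU = 1.73×25.2×(666−379) = 12500 J.

12500 J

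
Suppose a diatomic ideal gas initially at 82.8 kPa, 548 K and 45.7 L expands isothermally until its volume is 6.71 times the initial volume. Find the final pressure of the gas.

12.3 kPa

Isothermal: T stays 548 K; PV = const ⇒ V₂ = 307 L, P₂ = 12.3 kPa.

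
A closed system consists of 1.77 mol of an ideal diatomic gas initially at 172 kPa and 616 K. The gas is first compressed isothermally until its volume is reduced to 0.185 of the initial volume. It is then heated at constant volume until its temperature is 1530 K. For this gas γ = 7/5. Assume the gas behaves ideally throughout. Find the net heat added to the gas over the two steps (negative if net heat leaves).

V₁ = nRT₁/P₁ = 1.77×8.314×616/172 = 52.7 L.
Step 1 — Isothermal: T stays 616 K; PV = const ⇒ V₂ = 9.75 L, P₂ = 930 kPa.
ΔU = 0 (ideal gas, T constant).
W = nRT ln(V₂/V₁) = 1.77×8.314×616×ln(0.185) = -15300 J.
Q = ΔU + W = -15300 J.
State after step 1: P = 930 kPa, V = 9.75 L, T = 616 K.
Step 2 — Isochoric: V stays 9.75 L; P/T = const ⇒ T₂ = 1530 K, P₂ = 2310 kPa.
W = 0 (no volume change).
ΔU = nCvΔT = 1.77×20.8×(1530−616) = 33600 J.
Q = ΔU = 33600 J.
Net over both steps: W = -15300 J, Q = 18300 J, ΔU = 33600 J.

18300 J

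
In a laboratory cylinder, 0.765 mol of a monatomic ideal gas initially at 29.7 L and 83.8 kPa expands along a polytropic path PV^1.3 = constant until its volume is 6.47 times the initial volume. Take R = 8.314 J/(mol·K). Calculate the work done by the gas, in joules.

T₁ = P₁V₁/(nR) = 83.8×29.7/(0.765×8.314) = 391 K.
Polytropic n=1.3: T₂ = T₁(V₁/V₂)^(n−1) = 391×(0.155)^0.30 = 223 K; P₂ = P₁(V₁/V₂)^n = 7.40 kPa.
W = (P₁V₁−P₂V₂)/(n−1) = (83.8×29.7−7.40×192)/0.30 = 3560 J.

3560 J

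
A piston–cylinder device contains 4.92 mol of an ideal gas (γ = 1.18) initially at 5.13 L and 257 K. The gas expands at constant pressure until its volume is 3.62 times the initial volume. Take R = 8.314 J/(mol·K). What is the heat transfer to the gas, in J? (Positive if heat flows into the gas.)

P₁ = nRT₁/V₁ = 4.92×8.314×257/5.13 = 2050 kPa.
Isobaric: P stays 2050 kPa; V/T = const ⇒ T₂ = 930 K, V₂ = 18.6 L.
W = PΔV = 2050×(18.6−5.13) kPa·L = 27500 J.
ΔU = nCvΔT = 4.92×46.2×(930−257) = 153000 J.
Q = ΔU + W = nCpΔT = 181000 J.

181000 J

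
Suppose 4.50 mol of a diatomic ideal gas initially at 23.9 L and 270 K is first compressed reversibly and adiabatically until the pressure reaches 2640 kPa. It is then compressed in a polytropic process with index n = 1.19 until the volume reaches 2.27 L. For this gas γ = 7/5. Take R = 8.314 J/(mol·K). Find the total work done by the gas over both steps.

-37100 J

P₁ = nRT₁/V₁ = 4.50×8.314×270/23.9 = 423 kPa.
Step 1 — Adiabatic: T₂/T₁ = (P₂/P₁)^((γ−1)/γ) ⇒ T₂ = 270×(6.25)^0.286 = 456 K; V₂ = 6.46 L.
ΔU = nCvΔT = 4.50×20.8×(456−270) = 17400 J.
Q = 0 for an adiabatic process, so W = −ΔU = -17400 J.
State after step 1: P = 2640 kPa, V = 6.46 L, T = 456 K.
Step 2 — Polytropic n=1.19: T₂ = T₁(V₁/V₂)^(n−1) = 456×(2.84)^0.19 = 556 K; P₂ = P₁(V₁/V₂)^n = 9160 kPa.
W = (P₁V₁−P₂V₂)/(n−1) = (2640×6.46−9160×2.27)/0.19 = -19700 J.
ΔU = nCvΔT = 4.50×20.8×(556−456) = 9370 J.
Q = ΔU + W = -10400 J.
Net over both steps: W = -37100 J, Q = -10400 J, ΔU = 26700 J.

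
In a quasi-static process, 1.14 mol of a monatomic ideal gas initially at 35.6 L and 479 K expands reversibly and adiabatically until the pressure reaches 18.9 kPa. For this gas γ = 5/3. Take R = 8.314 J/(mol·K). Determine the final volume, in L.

P₁ = nRT₁/V₁ = 1.14×8.314×479/35.6 = 128 kPa.
Adiabatic: T₂/T₁ = (P₂/P₁)^((γ−1)/γ) ⇒ T₂ = 479×(0.148)^0.400 = 223 K; V₂ = 112 L.

112 L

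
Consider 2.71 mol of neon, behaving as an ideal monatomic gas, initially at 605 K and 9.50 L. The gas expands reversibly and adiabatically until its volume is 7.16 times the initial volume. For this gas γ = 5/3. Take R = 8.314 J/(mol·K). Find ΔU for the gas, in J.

P₁ = nRT₁/V₁ = 2.71×8.314×605/9.50 = 1430 kPa.
Adiabatic: TV^(γ−1) = const ⇒ T₂ = 605×(0.140)^0.667 = 163 K; PV^γ = const ⇒ P₂ = 53.9 kPa.
For an ideal gas ΔU = nCvΔT with Cv = (3/2)R = 12.5 J/(mol·K).
ΔU = 2.71×12.5×(163−605) = -14900 J.

-14900 J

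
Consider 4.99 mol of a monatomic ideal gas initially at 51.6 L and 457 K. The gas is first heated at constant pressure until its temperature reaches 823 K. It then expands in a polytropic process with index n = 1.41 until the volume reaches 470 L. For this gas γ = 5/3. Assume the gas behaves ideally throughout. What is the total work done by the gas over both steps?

55600 J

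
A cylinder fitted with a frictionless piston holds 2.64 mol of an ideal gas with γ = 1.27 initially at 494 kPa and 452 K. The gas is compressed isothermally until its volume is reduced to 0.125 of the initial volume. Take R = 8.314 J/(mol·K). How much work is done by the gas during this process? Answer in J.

-20600 J

V₁ = nRT₁/P₁ = 2.64×8.314×452/494 = 20.1 L.
Isothermal: T stays 452 K; PV = const ⇒ V₂ = 2.51 L, P₂ = 3950 kPa.
W = nRT ln(V₂/V₁) = 2.64×8.314×452×ln(0.125) = -20600 J.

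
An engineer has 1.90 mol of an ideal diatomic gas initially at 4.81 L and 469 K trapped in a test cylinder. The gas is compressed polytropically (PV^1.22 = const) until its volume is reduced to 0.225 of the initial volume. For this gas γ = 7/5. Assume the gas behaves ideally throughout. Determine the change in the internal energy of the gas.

P₁ = nRT₁/V₁ = 1.90×8.314×469/4.81 = 1540 kPa.
Polytropic n=1.22: T₂ = T₁(V₁/V₂)^(n−1) = 469×(4.44)^0.22 = 651 K; P₂ = P₁(V₁/V₂)^n = 9500 kPa.
For an ideal gas ΔU = nCvΔT with Cv = (5/2)R = 20.8 J/(mol·K).
ΔU = 1.90×20.8×(651−469) = 7190 J.

7190 J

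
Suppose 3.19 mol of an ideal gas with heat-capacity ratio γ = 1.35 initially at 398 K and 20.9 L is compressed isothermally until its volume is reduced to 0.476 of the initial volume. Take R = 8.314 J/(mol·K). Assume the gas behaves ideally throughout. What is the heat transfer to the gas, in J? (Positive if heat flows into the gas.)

-7840 J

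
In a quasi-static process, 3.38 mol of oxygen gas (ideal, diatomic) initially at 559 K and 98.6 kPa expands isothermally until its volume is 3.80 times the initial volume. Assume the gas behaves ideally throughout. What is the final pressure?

25.9 kPa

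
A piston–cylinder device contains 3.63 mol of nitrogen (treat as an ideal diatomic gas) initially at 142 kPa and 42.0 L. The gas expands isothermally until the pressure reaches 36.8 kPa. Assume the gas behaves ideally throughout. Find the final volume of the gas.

T₁ = P₁V₁/(nR) = 142×42.0/(3.63×8.314) = 198 K.
Isothermal: T stays 198 K; PV = const ⇒ V₂ = 162 L, P₂ = 36.8 kPa.

162 L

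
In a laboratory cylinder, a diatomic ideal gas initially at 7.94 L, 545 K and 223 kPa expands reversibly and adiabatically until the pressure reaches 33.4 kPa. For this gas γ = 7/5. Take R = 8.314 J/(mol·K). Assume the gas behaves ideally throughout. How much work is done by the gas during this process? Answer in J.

1850 J

n = P₁V₁/(RT₁) = 223×7.94/(8.314×545) = 0.391 mol.
Adiabatic: T₂/T₁ = (P₂/P₁)^((γ−1)/γ) ⇒ T₂ = 545×(0.150)^0.286 = 317 K; V₂ = 30.8 L.
ΔU = nCvΔT = 0.391×20.8×(317−545) = -1850 J.
Q = 0 for an adiabatic process, so W = −ΔU = 1850 J.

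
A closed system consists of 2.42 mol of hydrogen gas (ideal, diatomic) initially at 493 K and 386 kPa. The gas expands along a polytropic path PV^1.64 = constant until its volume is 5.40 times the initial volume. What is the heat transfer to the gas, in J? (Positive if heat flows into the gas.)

-6140 J

V₁ = nRT₁/P₁ = 2.42×8.314×493/386 = 25.7 L.
Polytropic n=1.64: T₂ = T₁(V₁/V₂)^(n−1) = 493×(0.185)^0.64 = 168 K; P₂ = P₁(V₁/V₂)^n = 24.3 kPa.
W = (P₁V₁−P₂V₂)/(n−1) = (386×25.7−24.3×139)/0.64 = 10200 J.
ΔU = nCvΔT = 2.42×20.8×(168−493) = -16400 J.
Q = ΔU + W = -6140 J.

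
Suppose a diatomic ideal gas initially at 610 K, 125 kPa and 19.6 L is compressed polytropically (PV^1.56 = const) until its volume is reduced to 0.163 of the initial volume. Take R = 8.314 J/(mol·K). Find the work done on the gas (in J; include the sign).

n = P₁V₁/(RT₁) = 125×19.6/(8.314×610) = 0.483 mol.
Polytropic n=1.56: T₂ = T₁(V₁/V₂)^(n−1) = 610×(6.13)^0.56 = 1680 K; P₂ = P₁(V₁/V₂)^n = 2120 kPa.
W = (P₁V₁−P₂V₂)/(n−1) = (125×19.6−2120×3.19)/0.56 = -7710 J.
Work done on the gas = −W_by = 7710 J.

7710 J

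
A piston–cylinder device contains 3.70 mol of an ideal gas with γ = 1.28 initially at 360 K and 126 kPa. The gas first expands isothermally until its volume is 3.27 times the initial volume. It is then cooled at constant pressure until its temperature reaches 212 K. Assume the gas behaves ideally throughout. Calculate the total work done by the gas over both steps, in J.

V₁ = nRT₁/P₁ = 3.70×8.314×360/126 = 87.9 L.
Step 1 — Isothermal: T stays 360 K; PV = const ⇒ V₂ = 287 L, P₂ = 38.5 kPa.
ΔU = 0 (ideal gas, T constant).
W = nRT ln(V₂/V₁) = 3.70×8.314×360×ln(3.27) = 13100 J.
Q = ΔU + W = 13100 J.
State after step 1: P = 38.5 kPa, V = 287 L, T = 360 K.
Step 2 — Isobaric: P stays 38.5 kPa; V/T = const ⇒ T₂ = 212 K, V₂ = 169 L.
W = PΔV = 38.5×(169−287) kPa·L = -4550 J.
ΔU = nCvΔT = 3.70×29.7×(212−360) = -16300 J.
Q = ΔU + W = nCpΔT = -20800 J.
Net over both steps: W = 8570 J, Q = -7690 J, ΔU = -16300 J.

8570 J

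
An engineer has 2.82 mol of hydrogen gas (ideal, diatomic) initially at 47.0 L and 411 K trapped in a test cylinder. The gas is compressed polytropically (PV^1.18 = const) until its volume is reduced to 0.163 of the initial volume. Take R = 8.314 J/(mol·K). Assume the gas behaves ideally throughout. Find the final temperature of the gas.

570 K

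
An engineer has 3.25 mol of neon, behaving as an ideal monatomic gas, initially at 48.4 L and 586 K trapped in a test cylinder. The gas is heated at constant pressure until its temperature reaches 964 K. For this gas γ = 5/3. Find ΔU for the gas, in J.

P₁ = nRT₁/V₁ = 3.25×8.314×586/48.4 = 327 kPa.
Isobaric: P stays 327 kPa; V/T = const ⇒ T₂ = 964 K, V₂ = 79.6 L.
For an ideal gas ΔU = nCvΔT with Cv = (3/2)R = 12.5 J/(mol·K).
ΔU = 3.25×12.5×(964−586) = 15300 J.

15300 J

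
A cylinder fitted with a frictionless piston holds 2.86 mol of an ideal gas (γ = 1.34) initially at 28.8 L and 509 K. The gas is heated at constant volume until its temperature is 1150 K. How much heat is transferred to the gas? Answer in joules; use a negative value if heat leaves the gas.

44800 J

P₁ = nRT₁/V₁ = 2.86×8.314×509/28.8 = 420 kPa.
Isochoric: V stays 28.8 L; P/T = const ⇒ T₂ = 1150 K, P₂ = 949 kPa.
W = 0 (no volume change).
ΔU = nCvΔT = 2.86×24.5×(1150−509) = 44800 J.
Q = ΔU = 44800 J.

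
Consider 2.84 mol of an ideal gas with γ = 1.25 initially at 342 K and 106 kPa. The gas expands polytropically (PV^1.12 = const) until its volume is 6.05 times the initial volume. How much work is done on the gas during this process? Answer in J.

V₁ = nRT₁/P₁ = 2.84×8.314×342/106 = 76.2 L.
Polytropic n=1.12: T₂ = T₁(V₁/V₂)^(n−1) = 342×(0.165)^0.12 = 276 K; P₂ = P₁(V₁/V₂)^n = 14.1 kPa.
W = (P₁V₁−P₂V₂)/(n−1) = (106×76.2−14.1×461)/0.12 = 13100 J.
Work done on the gas = −W_by = -13100 J.

-13100 J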